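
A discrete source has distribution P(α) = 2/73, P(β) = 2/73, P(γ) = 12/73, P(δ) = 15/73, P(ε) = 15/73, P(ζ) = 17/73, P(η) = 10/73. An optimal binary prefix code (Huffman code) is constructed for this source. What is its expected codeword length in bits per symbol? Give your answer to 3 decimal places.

2.603 bits/symbol

Repeatedly combine the two least-probable nodes; the expected code length is the sum of the merged weights.
merge 2/73 + 2/73 → 4/73
merge 4/73 + 10/73 → 14/73
merge 12/73 + 14/73 → 26/73
merge 15/73 + 15/73 → 30/73
merge 17/73 + 26/73 → 43/73
merge 30/73 + 43/73 → 1
L = 4/73 + 14/73 + 26/73 + 30/73 + 43/73 + 1 = 190/73 ≈ 2.603 bits/symbol.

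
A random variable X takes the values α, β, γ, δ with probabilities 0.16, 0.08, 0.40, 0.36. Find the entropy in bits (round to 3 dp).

H = −Σ pᵢ log₂ pᵢ.
−0.16·log₂(0.16) = 0.4230
−0.08·log₂(0.08) = 0.2915
−0.40·log₂(0.40) = 0.5288
−0.36·log₂(0.36) = 0.5306
Sum ≈ 1.7739 → 1.774 bits.

1.774 bits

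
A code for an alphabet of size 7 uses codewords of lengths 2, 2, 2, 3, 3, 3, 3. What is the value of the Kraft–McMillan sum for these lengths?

1.25

With common denominator 2^3 = 8: Σ 2^(−ℓᵢ) = 2/8 + 2/8 + 2/8 + 1/8 + 1/8 + 1/8 + 1/8 = 10/8 = 1.25.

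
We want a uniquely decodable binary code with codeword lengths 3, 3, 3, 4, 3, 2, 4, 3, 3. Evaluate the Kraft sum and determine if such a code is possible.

1.125; no

With common denominator 2^4 = 16: Σ 2^(−ℓᵢ) = 2/16 + 2/16 + 2/16 + 1/16 + 2/16 + 4/16 + 1/16 + 2/16 + 2/16 = 18/16 = 1.125.
Kraft's inequality requires Σ ≤ 1; here Σ = 1.125 > 1, so no such prefix code exists.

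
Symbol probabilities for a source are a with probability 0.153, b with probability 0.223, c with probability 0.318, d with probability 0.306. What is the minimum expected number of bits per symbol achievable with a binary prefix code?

2 bits/symbol

Repeatedly combine the two least-probable nodes; the expected code length is the sum of the merged weights.
merge 153/1000 + 223/1000 → 47/125
merge 153/500 + 159/500 → 78/125
merge 47/125 + 78/125 → 1
L = 47/125 + 78/125 + 1 = 2 bits/symbol.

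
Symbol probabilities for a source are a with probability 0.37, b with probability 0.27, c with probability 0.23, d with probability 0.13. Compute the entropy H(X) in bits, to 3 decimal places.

1.911 bits

H = −Σ pᵢ log₂ pᵢ.
−0.37·log₂(0.37) = 0.5307
−0.27·log₂(0.27) = 0.5100
−0.23·log₂(0.23) = 0.4877
−0.13·log₂(0.13) = 0.3826
Sum ≈ 1.9111 → 1.911 bits.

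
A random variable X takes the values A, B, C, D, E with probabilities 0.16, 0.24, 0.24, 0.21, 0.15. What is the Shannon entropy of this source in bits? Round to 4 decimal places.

2.2947 bits

H = −Σ pᵢ log₂ pᵢ.
−0.16·log₂(0.16) = 0.4230
−0.24·log₂(0.24) = 0.4941
−0.24·log₂(0.24) = 0.4941
−0.21·log₂(0.21) = 0.4728
−0.15·log₂(0.15) = 0.4105
Sum ≈ 2.2947 → 2.2947 bits.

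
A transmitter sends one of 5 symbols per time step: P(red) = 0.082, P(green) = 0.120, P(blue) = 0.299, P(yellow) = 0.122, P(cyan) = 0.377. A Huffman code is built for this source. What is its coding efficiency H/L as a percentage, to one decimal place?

97.0%

Entropy H = −Σ p log₂ p ≈ 2.0846 bits.
Huffman merges: 41/500+3/25→101/500; 61/500+101/500→81/250; 299/1000+81/250→623/1000; 377/1000+623/1000→1. L = 2149/1000 ≈ 2.1490.
Efficiency = H/L = 2.0846/2.1490 = 97.0%.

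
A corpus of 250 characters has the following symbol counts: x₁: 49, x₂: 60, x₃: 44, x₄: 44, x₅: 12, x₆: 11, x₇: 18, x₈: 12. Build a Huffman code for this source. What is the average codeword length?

Probabilities are the counts divided by 250.
Repeatedly combine the two least-probable nodes; the expected code length is the sum of the merged weights.
merge 11/250 + 6/125 → 23/250
merge 6/125 + 9/125 → 3/25
merge 23/250 + 3/25 → 53/250
merge 22/125 + 22/125 → 44/125
merge 49/250 + 53/250 → 51/125
merge 6/25 + 44/125 → 74/125
merge 51/125 + 74/125 → 1
L = 23/250 + 3/25 + 53/250 + 44/125 + 51/125 + 74/125 + 1 = 347/125 = 2.776 bits/symbol.

2.776 bits/symbol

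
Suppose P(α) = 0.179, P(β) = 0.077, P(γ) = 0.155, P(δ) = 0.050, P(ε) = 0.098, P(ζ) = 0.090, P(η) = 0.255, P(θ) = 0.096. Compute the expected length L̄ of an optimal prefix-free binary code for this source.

Repeatedly combine the two least-probable nodes; the expected code length is the sum of the merged weights.
merge 1/20 + 77/1000 → 127/1000
merge 9/100 + 12/125 → 93/500
merge 49/500 + 127/1000 → 9/40
merge 31/200 + 179/1000 → 167/500
merge 93/500 + 9/40 → 411/1000
merge 51/200 + 167/500 → 589/1000
merge 411/1000 + 589/1000 → 1
L = 127/1000 + 93/500 + 9/40 + 167/500 + 411/1000 + 589/1000 + 1 = 359/125 = 2.872 bits/symbol.

2.872 bits/symbol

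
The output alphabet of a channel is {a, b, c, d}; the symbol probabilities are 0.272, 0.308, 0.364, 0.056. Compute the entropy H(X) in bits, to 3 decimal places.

1.798 bits

H = −Σ pᵢ log₂ pᵢ.
−0.272·log₂(0.272) = 0.5109
−0.308·log₂(0.308) = 0.5233
−0.364·log₂(0.364) = 0.5307
−0.056·log₂(0.056) = 0.2329
Sum ≈ 1.7978 → 1.798 bits.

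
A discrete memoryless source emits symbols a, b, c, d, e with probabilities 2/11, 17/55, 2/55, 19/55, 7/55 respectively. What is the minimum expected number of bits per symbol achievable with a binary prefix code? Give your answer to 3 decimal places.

Repeatedly combine the two least-probable nodes; the expected code length is the sum of the merged weights.
merge 2/55 + 7/55 → 9/55
merge 9/55 + 2/11 → 19/55
merge 17/55 + 19/55 → 36/55
merge 19/55 + 36/55 → 1
L = 9/55 + 19/55 + 36/55 + 1 = 119/55 ≈ 2.164 bits/symbol.

2.164 bits/symbol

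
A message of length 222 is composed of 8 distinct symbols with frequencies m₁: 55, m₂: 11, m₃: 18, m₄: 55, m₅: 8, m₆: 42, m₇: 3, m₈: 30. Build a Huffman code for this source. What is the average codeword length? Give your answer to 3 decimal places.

Probabilities are the counts divided by 222.
Repeatedly combine the two least-probable nodes; the expected code length is the sum of the merged weights.
merge 1/74 + 4/111 → 11/222
merge 11/222 + 11/222 → 11/111
merge 3/37 + 11/111 → 20/111
merge 5/37 + 20/111 → 35/111
merge 7/37 + 55/222 → 97/222
merge 55/222 + 35/111 → 125/222
merge 97/222 + 125/222 → 1
L = 11/222 + 11/111 + 20/111 + 35/111 + 97/222 + 125/222 + 1 = 587/222 ≈ 2.644 bits/symbol.

2.644 bits/symbol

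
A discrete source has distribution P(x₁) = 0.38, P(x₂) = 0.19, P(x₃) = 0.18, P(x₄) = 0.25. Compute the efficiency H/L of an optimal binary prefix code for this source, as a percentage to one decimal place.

97.0%

Entropy H = −Σ p log₂ p ≈ 1.9310 bits.
Huffman merges: 9/50+19/100→37/100; 1/4+37/100→31/50; 19/50+31/50→1. L = 199/100 ≈ 1.9900.
Efficiency = H/L = 1.9310/1.9900 = 97.0%.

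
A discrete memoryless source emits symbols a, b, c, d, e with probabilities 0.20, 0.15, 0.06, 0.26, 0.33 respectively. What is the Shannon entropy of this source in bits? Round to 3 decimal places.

2.152 bits

H = −Σ pᵢ log₂ pᵢ.
−0.20·log₂(0.20) = 0.4644
−0.15·log₂(0.15) = 0.4105
−0.06·log₂(0.06) = 0.2435
−0.26·log₂(0.26) = 0.5053
−0.33·log₂(0.33) = 0.5278
Sum ≈ 2.1516 → 2.152 bits.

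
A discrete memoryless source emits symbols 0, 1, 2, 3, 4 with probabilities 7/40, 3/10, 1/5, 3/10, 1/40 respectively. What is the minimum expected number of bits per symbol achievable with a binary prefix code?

2.2 bits/symbol

Repeatedly combine the two least-probable nodes; the expected code length is the sum of the merged weights.
merge 1/40 + 7/40 → 1/5
merge 1/5 + 1/5 → 2/5
merge 3/10 + 3/10 → 3/5
merge 2/5 + 3/5 → 1
L = 1/5 + 2/5 + 3/5 + 1 = 11/5 = 2.2 bits/symbol.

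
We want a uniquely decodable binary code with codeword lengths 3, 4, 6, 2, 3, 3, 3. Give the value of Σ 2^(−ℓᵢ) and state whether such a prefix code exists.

With common denominator 2^6 = 64: Σ 2^(−ℓᵢ) = 8/64 + 4/64 + 1/64 + 16/64 + 8/64 + 8/64 + 8/64 = 53/64 = 0.828125.
Kraft's inequality requires Σ ≤ 1; here Σ = 0.828125 ≤ 1, so such a prefix code exists.

0.828125; yes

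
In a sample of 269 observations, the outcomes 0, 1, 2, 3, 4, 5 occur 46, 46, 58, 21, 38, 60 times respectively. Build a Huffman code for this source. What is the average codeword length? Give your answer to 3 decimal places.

2.561 bits/symbol

Probabilities are the counts divided by 269.
Repeatedly combine the two least-probable nodes; the expected code length is the sum of the merged weights.
merge 21/269 + 38/269 → 59/269
merge 46/269 + 46/269 → 92/269
merge 58/269 + 59/269 → 117/269
merge 60/269 + 92/269 → 152/269
merge 117/269 + 152/269 → 1
L = 59/269 + 92/269 + 117/269 + 152/269 + 1 = 689/269 ≈ 2.561 bits/symbol.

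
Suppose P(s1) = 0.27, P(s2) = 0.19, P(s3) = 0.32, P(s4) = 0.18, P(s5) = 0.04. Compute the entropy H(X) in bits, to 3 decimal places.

2.122 bits

H = −Σ pᵢ log₂ pᵢ.
−0.27·log₂(0.27) = 0.5100
−0.19·log₂(0.19) = 0.4552
−0.32·log₂(0.32) = 0.5260
−0.18·log₂(0.18) = 0.4453
−0.04·log₂(0.04) = 0.1858
Sum ≈ 2.1223 → 2.122 bits.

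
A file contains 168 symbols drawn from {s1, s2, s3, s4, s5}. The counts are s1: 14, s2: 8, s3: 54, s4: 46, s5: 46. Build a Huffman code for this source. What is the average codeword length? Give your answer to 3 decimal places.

Probabilities are the counts divided by 168.
Repeatedly combine the two least-probable nodes; the expected code length is the sum of the merged weights.
merge 1/21 + 1/12 → 11/84
merge 11/84 + 23/84 → 17/42
merge 23/84 + 9/28 → 25/42
merge 17/42 + 25/42 → 1
L = 11/84 + 17/42 + 25/42 + 1 = 179/84 ≈ 2.131 bits/symbol.

2.131 bits/symbol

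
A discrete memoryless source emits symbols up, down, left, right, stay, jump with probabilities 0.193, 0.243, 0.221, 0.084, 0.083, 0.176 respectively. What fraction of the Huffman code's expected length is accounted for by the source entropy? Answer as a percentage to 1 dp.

Entropy H = −Σ p log₂ p ≈ 2.4746 bits.
Huffman merges: 83/1000+21/250→167/1000; 167/1000+22/125→343/1000; 193/1000+221/1000→207/500; 243/1000+343/1000→293/500; 207/500+293/500→1. L = 251/100 ≈ 2.5100.
Efficiency = H/L = 2.4746/2.5100 = 98.6%.

98.6%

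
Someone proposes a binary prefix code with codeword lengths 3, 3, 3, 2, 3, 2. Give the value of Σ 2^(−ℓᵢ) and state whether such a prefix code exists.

1; yes

With common denominator 2^3 = 8: Σ 2^(−ℓᵢ) = 1/8 + 1/8 + 1/8 + 2/8 + 1/8 + 2/8 = 8/8 = 1.
Kraft's inequality requires Σ ≤ 1; here Σ = 1 ≤ 1, so such a prefix code exists.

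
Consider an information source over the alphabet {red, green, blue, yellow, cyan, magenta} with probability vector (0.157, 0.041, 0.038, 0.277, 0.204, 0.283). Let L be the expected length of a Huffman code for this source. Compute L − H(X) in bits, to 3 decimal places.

Entropy H = −Σ p log₂ p ≈ 2.2838 bits.
Huffman merges: 19/500+41/1000→79/1000; 79/1000+157/1000→59/250; 51/250+59/250→11/25; 277/1000+283/1000→14/25; 11/25+14/25→1. L = 463/200 ≈ 2.3150.
L − H = 2.3150 − 2.2838 = 0.031 bits.

0.031 bits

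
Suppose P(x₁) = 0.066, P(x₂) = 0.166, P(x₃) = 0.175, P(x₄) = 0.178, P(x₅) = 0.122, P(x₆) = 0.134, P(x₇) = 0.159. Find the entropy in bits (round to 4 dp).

H = −Σ pᵢ log₂ pᵢ.
−0.066·log₂(0.066) = 0.2588
−0.166·log₂(0.166) = 0.4301
−0.175·log₂(0.175) = 0.4401
−0.178·log₂(0.178) = 0.4432
−0.122·log₂(0.122) = 0.3703
−0.134·log₂(0.134) = 0.3886
−0.159·log₂(0.159) = 0.4218
Sum ≈ 2.7528 → 2.7528 bits.

2.7528 bits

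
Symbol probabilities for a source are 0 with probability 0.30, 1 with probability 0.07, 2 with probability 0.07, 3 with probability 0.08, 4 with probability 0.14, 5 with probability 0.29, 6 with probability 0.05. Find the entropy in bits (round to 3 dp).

2.481 bits

H = −Σ pᵢ log₂ pᵢ.
−0.30·log₂(0.30) = 0.5211
−0.07·log₂(0.07) = 0.2686
−0.07·log₂(0.07) = 0.2686
−0.08·log₂(0.08) = 0.2915
−0.14·log₂(0.14) = 0.3971
−0.29·log₂(0.29) = 0.5179
−0.05·log₂(0.05) = 0.2161
Sum ≈ 2.4808 → 2.481 bits.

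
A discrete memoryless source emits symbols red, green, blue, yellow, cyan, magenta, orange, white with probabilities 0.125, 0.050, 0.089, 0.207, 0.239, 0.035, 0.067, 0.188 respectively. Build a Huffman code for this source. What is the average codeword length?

2.791 bits/symbol

Repeatedly combine the two least-probable nodes; the expected code length is the sum of the merged weights.
merge 7/200 + 1/20 → 17/200
merge 67/1000 + 17/200 → 19/125
merge 89/1000 + 1/8 → 107/500
merge 19/125 + 47/250 → 17/50
merge 207/1000 + 107/500 → 421/1000
merge 239/1000 + 17/50 → 579/1000
merge 421/1000 + 579/1000 → 1
L = 17/200 + 19/125 + 107/500 + 17/50 + 421/1000 + 579/1000 + 1 = 2791/1000 = 2.791 bits/symbol.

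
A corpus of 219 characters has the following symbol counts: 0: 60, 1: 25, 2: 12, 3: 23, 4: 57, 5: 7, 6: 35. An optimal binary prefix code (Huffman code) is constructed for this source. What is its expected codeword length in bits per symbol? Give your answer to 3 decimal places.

Probabilities are the counts divided by 219.
Repeatedly combine the two least-probable nodes; the expected code length is the sum of the merged weights.
merge 7/219 + 4/73 → 19/219
merge 19/219 + 23/219 → 14/73
merge 25/219 + 35/219 → 20/73
merge 14/73 + 19/73 → 33/73
merge 20/73 + 20/73 → 40/73
merge 33/73 + 40/73 → 1
L = 19/219 + 14/73 + 20/73 + 33/73 + 40/73 + 1 = 559/219 ≈ 2.553 bits/symbol.

2.553 bits/symbol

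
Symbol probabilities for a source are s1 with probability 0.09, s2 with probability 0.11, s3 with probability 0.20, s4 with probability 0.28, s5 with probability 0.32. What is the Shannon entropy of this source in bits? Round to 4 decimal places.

H = −Σ pᵢ log₂ pᵢ.
−0.09·log₂(0.09) = 0.3127
−0.11·log₂(0.11) = 0.3503
−0.20·log₂(0.20) = 0.4644
−0.28·log₂(0.28) = 0.5142
−0.32·log₂(0.32) = 0.5260
Sum ≈ 2.1676 → 2.1676 bits.

2.1676 bits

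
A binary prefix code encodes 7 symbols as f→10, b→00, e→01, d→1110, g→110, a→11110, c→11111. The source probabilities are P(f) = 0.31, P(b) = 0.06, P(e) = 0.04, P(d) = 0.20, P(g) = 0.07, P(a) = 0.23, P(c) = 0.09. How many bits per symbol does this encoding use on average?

L̄ = Σ pᵢ·ℓᵢ = 0.31·2 + 0.06·2 + 0.04·2 + 0.20·4 + 0.07·3 + 0.23·5 + 0.09·5 = 3.43 bits/symbol.

3.43 bits/symbol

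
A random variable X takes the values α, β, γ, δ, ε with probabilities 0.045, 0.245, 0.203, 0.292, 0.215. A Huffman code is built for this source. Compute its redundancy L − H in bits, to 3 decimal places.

0.087 bits

Entropy H = −Σ p log₂ p ≈ 2.1608 bits.
Huffman merges: 9/200+203/1000→31/125; 43/200+49/200→23/50; 31/125+73/250→27/50; 23/50+27/50→1. L = 281/125 ≈ 2.2480.
L − H = 2.2480 − 2.1608 = 0.087 bits.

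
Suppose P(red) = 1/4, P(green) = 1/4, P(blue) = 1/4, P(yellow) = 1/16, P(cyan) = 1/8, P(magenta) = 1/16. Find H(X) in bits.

2.375 bits

Each probability is a power of 1/2, so log₂(1/p) is an integer.
H = Σ p·log₂(1/p) = 1/4·2 + 1/4·2 + 1/4·2 + 1/16·4 + 1/8·3 + 1/16·4 = 2.375 bits.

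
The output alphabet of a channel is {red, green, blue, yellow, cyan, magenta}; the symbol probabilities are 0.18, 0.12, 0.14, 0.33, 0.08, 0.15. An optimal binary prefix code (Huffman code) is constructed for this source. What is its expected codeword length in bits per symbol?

Repeatedly combine the two least-probable nodes; the expected code length is the sum of the merged weights.
merge 2/25 + 3/25 → 1/5
merge 7/50 + 3/20 → 29/100
merge 9/50 + 1/5 → 19/50
merge 29/100 + 33/100 → 31/50
merge 19/50 + 31/50 → 1
L = 1/5 + 29/100 + 19/50 + 31/50 + 1 = 249/100 = 2.49 bits/symbol.

2.49 bits/symbol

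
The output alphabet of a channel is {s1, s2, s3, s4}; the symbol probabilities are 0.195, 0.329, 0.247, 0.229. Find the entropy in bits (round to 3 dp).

1.973 bits

H = −Σ pᵢ log₂ pᵢ.
−0.195·log₂(0.195) = 0.4599
−0.329·log₂(0.329) = 0.5277
−0.247·log₂(0.247) = 0.4983
−0.229·log₂(0.229) = 0.4870
Sum ≈ 1.9729 → 1.973 bits.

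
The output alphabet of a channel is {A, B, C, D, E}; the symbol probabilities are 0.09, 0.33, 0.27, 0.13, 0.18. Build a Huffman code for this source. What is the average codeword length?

2.22 bits/symbol

Repeatedly combine the two least-probable nodes; the expected code length is the sum of the merged weights.
merge 9/100 + 13/100 → 11/50
merge 9/50 + 11/50 → 2/5
merge 27/100 + 33/100 → 3/5
merge 2/5 + 3/5 → 1
L = 11/50 + 2/5 + 3/5 + 1 = 111/50 = 2.22 bits/symbol.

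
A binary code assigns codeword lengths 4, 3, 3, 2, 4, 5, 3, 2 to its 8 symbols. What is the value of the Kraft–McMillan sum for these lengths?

1.03125

With common denominator 2^5 = 32: Σ 2^(−ℓᵢ) = 2/32 + 4/32 + 4/32 + 8/32 + 2/32 + 1/32 + 4/32 + 8/32 = 33/32 = 1.03125.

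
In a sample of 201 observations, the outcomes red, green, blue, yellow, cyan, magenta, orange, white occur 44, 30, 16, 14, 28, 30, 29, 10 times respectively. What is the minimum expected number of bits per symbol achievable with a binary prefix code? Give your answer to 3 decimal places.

Probabilities are the counts divided by 201.
Repeatedly combine the two least-probable nodes; the expected code length is the sum of the merged weights.
merge 10/201 + 14/201 → 8/67
merge 16/201 + 8/67 → 40/201
merge 28/201 + 29/201 → 19/67
merge 10/67 + 10/67 → 20/67
merge 40/201 + 44/201 → 28/67
merge 19/67 + 20/67 → 39/67
merge 28/67 + 39/67 → 1
L = 8/67 + 40/201 + 19/67 + 20/67 + 28/67 + 39/67 + 1 = 583/201 ≈ 2.900 bits/symbol.

2.900 bits/symbol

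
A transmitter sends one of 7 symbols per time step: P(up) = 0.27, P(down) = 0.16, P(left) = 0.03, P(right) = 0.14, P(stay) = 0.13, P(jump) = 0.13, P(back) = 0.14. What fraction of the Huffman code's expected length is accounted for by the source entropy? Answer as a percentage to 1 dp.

96.9%

Entropy H = −Σ p log₂ p ≈ 2.6443 bits.
Huffman merges: 3/100+13/100→4/25; 13/100+7/50→27/100; 7/50+4/25→3/10; 4/25+27/100→43/100; 27/100+3/10→57/100; 43/100+57/100→1. L = 273/100 ≈ 2.7300.
Efficiency = H/L = 2.6443/2.7300 = 96.9%.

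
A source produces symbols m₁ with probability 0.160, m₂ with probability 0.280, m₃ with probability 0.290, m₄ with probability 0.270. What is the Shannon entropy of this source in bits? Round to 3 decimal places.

1.965 bits

H = −Σ pᵢ log₂ pᵢ.
−0.160·log₂(0.160) = 0.4230
−0.280·log₂(0.280) = 0.5142
−0.290·log₂(0.290) = 0.5179
−0.270·log₂(0.270) = 0.5100
Sum ≈ 1.9652 → 1.965 bits.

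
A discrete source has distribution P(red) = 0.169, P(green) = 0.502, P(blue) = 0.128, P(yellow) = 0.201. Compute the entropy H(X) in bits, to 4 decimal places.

1.7775 bits

H = −Σ pᵢ log₂ pᵢ.
−0.169·log₂(0.169) = 0.4335
−0.502·log₂(0.502) = 0.4991
−0.128·log₂(0.128) = 0.3796
−0.201·log₂(0.201) = 0.4653
Sum ≈ 1.7775 → 1.7775 bits.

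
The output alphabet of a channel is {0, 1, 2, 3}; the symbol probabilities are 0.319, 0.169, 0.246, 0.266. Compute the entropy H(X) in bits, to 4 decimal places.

H = −Σ pᵢ log₂ pᵢ.
−0.319·log₂(0.319) = 0.5258
−0.169·log₂(0.169) = 0.4335
−0.246·log₂(0.246) = 0.4977
−0.266·log₂(0.266) = 0.5082
Sum ≈ 1.9652 → 1.9652 bits.

1.9652 bits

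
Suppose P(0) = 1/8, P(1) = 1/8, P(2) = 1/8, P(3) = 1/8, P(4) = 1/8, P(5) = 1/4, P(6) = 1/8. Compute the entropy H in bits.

2.75 bits

Each probability is a power of 1/2, so log₂(1/p) is an integer.
H = Σ p·log₂(1/p) = 1/8·3 + 1/8·3 + 1/8·3 + 1/8·3 + 1/8·3 + 1/4·2 + 1/8·3 = 2.75 bits.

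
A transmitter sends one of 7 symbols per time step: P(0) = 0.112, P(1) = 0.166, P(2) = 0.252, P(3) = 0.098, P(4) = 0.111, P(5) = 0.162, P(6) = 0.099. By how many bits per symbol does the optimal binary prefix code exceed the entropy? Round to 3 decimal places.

Entropy H = −Σ p log₂ p ≈ 2.7210 bits.
Huffman merges: 49/500+99/1000→197/1000; 111/1000+14/125→223/1000; 81/500+83/500→41/125; 197/1000+223/1000→21/50; 63/250+41/125→29/50; 21/50+29/50→1. L = 687/250 ≈ 2.7480.
L − H = 2.7480 − 2.7210 = 0.027 bits.

0.027 bits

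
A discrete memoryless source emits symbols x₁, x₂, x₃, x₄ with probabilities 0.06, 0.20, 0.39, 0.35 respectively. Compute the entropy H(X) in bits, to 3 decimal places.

H = −Σ pᵢ log₂ pᵢ.
−0.06·log₂(0.06) = 0.2435
−0.20·log₂(0.20) = 0.4644
−0.39·log₂(0.39) = 0.5298
−0.35·log₂(0.35) = 0.5301
Sum ≈ 1.7678 → 1.768 bits.

1.768 bits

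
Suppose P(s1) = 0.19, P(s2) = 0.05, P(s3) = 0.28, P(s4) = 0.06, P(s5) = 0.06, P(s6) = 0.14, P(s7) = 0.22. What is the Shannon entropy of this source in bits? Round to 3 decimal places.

2.550 bits

H = −Σ pᵢ log₂ pᵢ.
−0.19·log₂(0.19) = 0.4552
−0.05·log₂(0.05) = 0.2161
−0.28·log₂(0.28) = 0.5142
−0.06·log₂(0.06) = 0.2435
−0.06·log₂(0.06) = 0.2435
−0.14·log₂(0.14) = 0.3971
−0.22·log₂(0.22) = 0.4806
Sum ≈ 2.5503 → 2.550 bits.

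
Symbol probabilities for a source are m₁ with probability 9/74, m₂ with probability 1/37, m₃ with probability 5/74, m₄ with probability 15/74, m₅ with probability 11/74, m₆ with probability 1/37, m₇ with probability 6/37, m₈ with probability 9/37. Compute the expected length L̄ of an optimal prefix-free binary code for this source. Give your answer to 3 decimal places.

Repeatedly combine the two least-probable nodes; the expected code length is the sum of the merged weights.
merge 1/37 + 1/37 → 2/37
merge 2/37 + 5/74 → 9/74
merge 9/74 + 9/74 → 9/37
merge 11/74 + 6/37 → 23/74
merge 15/74 + 9/37 → 33/74
merge 9/37 + 23/74 → 41/74
merge 33/74 + 41/74 → 1
L = 2/37 + 9/74 + 9/37 + 23/74 + 33/74 + 41/74 + 1 = 101/37 ≈ 2.730 bits/symbol.

2.730 bits/symbol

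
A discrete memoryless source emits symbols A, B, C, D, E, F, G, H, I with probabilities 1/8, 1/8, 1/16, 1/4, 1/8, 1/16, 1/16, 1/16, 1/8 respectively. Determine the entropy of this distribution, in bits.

3 bits

Each probability is a power of 1/2, so log₂(1/p) is an integer.
H = Σ p·log₂(1/p) = 1/8·3 + 1/8·3 + 1/16·4 + 1/4·2 + 1/8·3 + 1/16·4 + 1/16·4 + 1/16·4 + 1/8·3 = 3 bits.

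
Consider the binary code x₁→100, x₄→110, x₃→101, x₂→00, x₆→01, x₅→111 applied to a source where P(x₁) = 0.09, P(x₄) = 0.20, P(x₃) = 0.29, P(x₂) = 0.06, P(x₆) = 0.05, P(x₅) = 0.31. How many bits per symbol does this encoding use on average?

L̄ = Σ pᵢ·ℓᵢ = 0.09·3 + 0.20·3 + 0.29·3 + 0.06·2 + 0.05·2 + 0.31·3 = 2.89 bits/symbol.

2.89 bits/symbol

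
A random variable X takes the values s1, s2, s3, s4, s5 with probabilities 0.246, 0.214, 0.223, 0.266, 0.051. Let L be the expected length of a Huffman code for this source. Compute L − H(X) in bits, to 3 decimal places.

0.081 bits

Entropy H = −Σ p log₂ p ≈ 2.1837 bits.
Huffman merges: 51/1000+107/500→53/200; 223/1000+123/500→469/1000; 53/200+133/500→531/1000; 469/1000+531/1000→1. L = 453/200 ≈ 2.2650.
L − H = 2.2650 − 2.1837 = 0.081 bits.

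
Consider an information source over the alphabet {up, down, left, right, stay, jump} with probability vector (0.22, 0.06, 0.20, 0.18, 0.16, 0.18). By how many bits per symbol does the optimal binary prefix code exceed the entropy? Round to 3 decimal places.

0.078 bits

Entropy H = −Σ p log₂ p ≈ 2.5021 bits.
Huffman merges: 3/50+4/25→11/50; 9/50+9/50→9/25; 1/5+11/50→21/50; 11/50+9/25→29/50; 21/50+29/50→1. L = 129/50 ≈ 2.5800.
L − H = 2.5800 − 2.5021 = 0.078 bits.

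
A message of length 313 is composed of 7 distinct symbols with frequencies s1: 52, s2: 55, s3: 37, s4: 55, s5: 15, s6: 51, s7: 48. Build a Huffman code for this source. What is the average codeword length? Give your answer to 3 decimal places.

Probabilities are the counts divided by 313.
Repeatedly combine the two least-probable nodes; the expected code length is the sum of the merged weights.
merge 15/313 + 37/313 → 52/313
merge 48/313 + 51/313 → 99/313
merge 52/313 + 52/313 → 104/313
merge 55/313 + 55/313 → 110/313
merge 99/313 + 104/313 → 203/313
merge 110/313 + 203/313 → 1
L = 52/313 + 99/313 + 104/313 + 110/313 + 203/313 + 1 = 881/313 ≈ 2.815 bits/symbol.

2.815 bits/symbol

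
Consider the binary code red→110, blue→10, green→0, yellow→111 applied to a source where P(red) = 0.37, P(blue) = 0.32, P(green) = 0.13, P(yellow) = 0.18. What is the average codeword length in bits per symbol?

2.42 bits/symbol

L̄ = Σ pᵢ·ℓᵢ = 0.37·3 + 0.32·2 + 0.13·1 + 0.18·3 = 2.42 bits/symbol.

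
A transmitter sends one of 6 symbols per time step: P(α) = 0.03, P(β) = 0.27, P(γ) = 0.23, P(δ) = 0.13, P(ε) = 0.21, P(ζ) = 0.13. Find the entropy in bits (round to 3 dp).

H = −Σ pᵢ log₂ pᵢ.
−0.03·log₂(0.03) = 0.1518
−0.27·log₂(0.27) = 0.5100
−0.23·log₂(0.23) = 0.4877
−0.13·log₂(0.13) = 0.3826
−0.21·log₂(0.21) = 0.4728
−0.13·log₂(0.13) = 0.3826
Sum ≈ 2.3876 → 2.388 bits.

2.388 bits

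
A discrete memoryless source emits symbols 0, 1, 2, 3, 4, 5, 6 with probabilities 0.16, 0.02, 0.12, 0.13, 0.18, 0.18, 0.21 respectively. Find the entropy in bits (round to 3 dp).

2.649 bits

H = −Σ pᵢ log₂ pᵢ.
−0.16·log₂(0.16) = 0.4230
−0.02·log₂(0.02) = 0.1129
−0.12·log₂(0.12) = 0.3671
−0.13·log₂(0.13) = 0.3826
−0.18·log₂(0.18) = 0.4453
−0.18·log₂(0.18) = 0.4453
−0.21·log₂(0.21) = 0.4728
Sum ≈ 2.6490 → 2.649 bits.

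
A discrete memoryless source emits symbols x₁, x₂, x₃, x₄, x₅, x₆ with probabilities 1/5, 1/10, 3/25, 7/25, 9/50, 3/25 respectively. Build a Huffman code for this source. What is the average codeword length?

Repeatedly combine the two least-probable nodes; the expected code length is the sum of the merged weights.
merge 1/10 + 3/25 → 11/50
merge 3/25 + 9/50 → 3/10
merge 1/5 + 11/50 → 21/50
merge 7/25 + 3/10 → 29/50
merge 21/50 + 29/50 → 1
L = 11/50 + 3/10 + 21/50 + 29/50 + 1 = 63/25 = 2.52 bits/symbol.

2.52 bits/symbol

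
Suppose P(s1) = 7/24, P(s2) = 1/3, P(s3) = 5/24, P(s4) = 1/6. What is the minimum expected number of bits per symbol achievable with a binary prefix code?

2 bits/symbol

Repeatedly combine the two least-probable nodes; the expected code length is the sum of the merged weights.
merge 1/6 + 5/24 → 3/8
merge 7/24 + 1/3 → 5/8
merge 3/8 + 5/8 → 1
L = 3/8 + 5/8 + 1 = 2 bits/symbol.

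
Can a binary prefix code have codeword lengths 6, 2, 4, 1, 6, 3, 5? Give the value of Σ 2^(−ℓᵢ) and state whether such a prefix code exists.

1; yes

With common denominator 2^6 = 64: Σ 2^(−ℓᵢ) = 1/64 + 16/64 + 4/64 + 32/64 + 1/64 + 8/64 + 2/64 = 64/64 = 1.
Kraft's inequality requires Σ ≤ 1; here Σ = 1 ≤ 1, so such a prefix code exists.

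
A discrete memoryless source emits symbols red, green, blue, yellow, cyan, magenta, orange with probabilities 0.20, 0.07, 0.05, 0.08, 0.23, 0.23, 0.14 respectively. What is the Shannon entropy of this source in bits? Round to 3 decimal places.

H = −Σ pᵢ log₂ pᵢ.
−0.20·log₂(0.20) = 0.4644
−0.07·log₂(0.07) = 0.2686
−0.05·log₂(0.05) = 0.2161
−0.08·log₂(0.08) = 0.2915
−0.23·log₂(0.23) = 0.4877
−0.23·log₂(0.23) = 0.4877
−0.14·log₂(0.14) = 0.3971
Sum ≈ 2.6130 → 2.613 bits.

2.613 bits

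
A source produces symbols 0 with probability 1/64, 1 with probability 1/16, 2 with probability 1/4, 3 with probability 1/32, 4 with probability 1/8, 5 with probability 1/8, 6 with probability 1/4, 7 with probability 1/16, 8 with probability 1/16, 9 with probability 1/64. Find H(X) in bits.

2.84375 bits

Each probability is a power of 1/2, so log₂(1/p) is an integer.
H = Σ p·log₂(1/p) = 1/64·6 + 1/16·4 + 1/4·2 + 1/32·5 + 1/8·3 + 1/8·3 + 1/4·2 + 1/16·4 + 1/16·4 + 1/64·6 = 2.84375 bits.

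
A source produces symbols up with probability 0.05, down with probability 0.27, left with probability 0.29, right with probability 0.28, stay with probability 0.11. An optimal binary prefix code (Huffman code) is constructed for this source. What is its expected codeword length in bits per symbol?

2.16 bits/symbol

Repeatedly combine the two least-probable nodes; the expected code length is the sum of the merged weights.
merge 1/20 + 11/100 → 4/25
merge 4/25 + 27/100 → 43/100
merge 7/25 + 29/100 → 57/100
merge 43/100 + 57/100 → 1
L = 4/25 + 43/100 + 57/100 + 1 = 54/25 = 2.16 bits/symbol.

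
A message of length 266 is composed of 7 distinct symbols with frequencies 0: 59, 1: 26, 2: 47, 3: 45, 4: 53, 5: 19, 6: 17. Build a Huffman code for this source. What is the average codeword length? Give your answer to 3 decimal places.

2.714 bits/symbol

Probabilities are the counts divided by 266.
Repeatedly combine the two least-probable nodes; the expected code length is the sum of the merged weights.
merge 17/266 + 1/14 → 18/133
merge 13/133 + 18/133 → 31/133
merge 45/266 + 47/266 → 46/133
merge 53/266 + 59/266 → 8/19
merge 31/133 + 46/133 → 11/19
merge 8/19 + 11/19 → 1
L = 18/133 + 31/133 + 46/133 + 8/19 + 11/19 + 1 = 19/7 ≈ 2.714 bits/symbol.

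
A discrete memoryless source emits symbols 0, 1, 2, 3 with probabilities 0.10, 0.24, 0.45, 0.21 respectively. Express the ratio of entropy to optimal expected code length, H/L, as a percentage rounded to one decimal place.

97.7%

Entropy H = −Σ p log₂ p ≈ 1.8176 bits.
Huffman merges: 1/10+21/100→31/100; 6/25+31/100→11/20; 9/20+11/20→1. L = 93/50 ≈ 1.8600.
Efficiency = H/L = 1.8176/1.8600 = 97.7%.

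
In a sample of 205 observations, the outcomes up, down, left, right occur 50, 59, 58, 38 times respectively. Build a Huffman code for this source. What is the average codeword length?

2 bits/symbol

Probabilities are the counts divided by 205.
Repeatedly combine the two least-probable nodes; the expected code length is the sum of the merged weights.
merge 38/205 + 10/41 → 88/205
merge 58/205 + 59/205 → 117/205
merge 88/205 + 117/205 → 1
L = 88/205 + 117/205 + 1 = 2 bits/symbol.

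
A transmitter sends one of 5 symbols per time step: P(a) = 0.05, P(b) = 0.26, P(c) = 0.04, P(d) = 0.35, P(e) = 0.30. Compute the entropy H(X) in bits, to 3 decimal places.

H = −Σ pᵢ log₂ pᵢ.
−0.05·log₂(0.05) = 0.2161
−0.26·log₂(0.26) = 0.5053
−0.04·log₂(0.04) = 0.1858
−0.35·log₂(0.35) = 0.5301
−0.30·log₂(0.30) = 0.5211
Sum ≈ 1.9583 → 1.958 bits.

1.958 bits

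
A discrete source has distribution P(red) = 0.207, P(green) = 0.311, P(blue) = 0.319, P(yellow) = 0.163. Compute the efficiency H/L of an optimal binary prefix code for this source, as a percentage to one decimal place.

97.3%

Entropy H = −Σ p log₂ p ≈ 1.9468 bits.
Huffman merges: 163/1000+207/1000→37/100; 311/1000+319/1000→63/100; 37/100+63/100→1. L = 2 ≈ 2.0000.
Efficiency = H/L = 1.9468/2.0000 = 97.3%.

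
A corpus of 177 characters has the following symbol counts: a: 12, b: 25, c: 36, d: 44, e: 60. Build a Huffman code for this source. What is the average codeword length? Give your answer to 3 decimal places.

2.209 bits/symbol

Probabilities are the counts divided by 177.
Repeatedly combine the two least-probable nodes; the expected code length is the sum of the merged weights.
merge 4/59 + 25/177 → 37/177
merge 12/59 + 37/177 → 73/177
merge 44/177 + 20/59 → 104/177
merge 73/177 + 104/177 → 1
L = 37/177 + 73/177 + 104/177 + 1 = 391/177 ≈ 2.209 bits/symbol.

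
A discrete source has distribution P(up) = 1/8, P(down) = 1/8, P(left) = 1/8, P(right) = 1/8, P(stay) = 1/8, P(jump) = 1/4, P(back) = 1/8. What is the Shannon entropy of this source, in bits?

Each probability is a power of 1/2, so log₂(1/p) is an integer.
H = Σ p·log₂(1/p) = 1/8·3 + 1/8·3 + 1/8·3 + 1/8·3 + 1/8·3 + 1/4·2 + 1/8·3 = 2.75 bits.

2.75 bits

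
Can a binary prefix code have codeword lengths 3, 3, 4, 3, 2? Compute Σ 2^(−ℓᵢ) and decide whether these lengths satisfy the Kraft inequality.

With common denominator 2^4 = 16: Σ 2^(−ℓᵢ) = 2/16 + 2/16 + 1/16 + 2/16 + 4/16 = 11/16 = 0.6875.
Kraft's inequality requires Σ ≤ 1; here Σ = 0.6875 ≤ 1, so such a prefix code exists.

0.6875; yes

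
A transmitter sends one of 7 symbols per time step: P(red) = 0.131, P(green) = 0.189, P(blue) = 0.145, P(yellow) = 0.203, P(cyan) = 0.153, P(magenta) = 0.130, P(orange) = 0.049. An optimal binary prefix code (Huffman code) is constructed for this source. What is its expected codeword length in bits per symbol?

2.787 bits/symbol

Repeatedly combine the two least-probable nodes; the expected code length is the sum of the merged weights.
merge 49/1000 + 13/100 → 179/1000
merge 131/1000 + 29/200 → 69/250
merge 153/1000 + 179/1000 → 83/250
merge 189/1000 + 203/1000 → 49/125
merge 69/250 + 83/250 → 76/125
merge 49/125 + 76/125 → 1
L = 179/1000 + 69/250 + 83/250 + 49/125 + 76/125 + 1 = 2787/1000 = 2.787 bits/symbol.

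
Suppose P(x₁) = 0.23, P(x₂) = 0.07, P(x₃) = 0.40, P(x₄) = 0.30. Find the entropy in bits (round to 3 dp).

1.806 bits

H = −Σ pᵢ log₂ pᵢ.
−0.23·log₂(0.23) = 0.4877
−0.07·log₂(0.07) = 0.2686
−0.40·log₂(0.40) = 0.5288
−0.30·log₂(0.30) = 0.5211
Sum ≈ 1.8061 → 1.806 bits.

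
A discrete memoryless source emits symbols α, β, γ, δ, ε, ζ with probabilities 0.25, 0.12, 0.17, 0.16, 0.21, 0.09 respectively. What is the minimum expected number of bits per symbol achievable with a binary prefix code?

2.54 bits/symbol

Repeatedly combine the two least-probable nodes; the expected code length is the sum of the merged weights.
merge 9/100 + 3/25 → 21/100
merge 4/25 + 17/100 → 33/100
merge 21/100 + 21/100 → 21/50
merge 1/4 + 33/100 → 29/50
merge 21/50 + 29/50 → 1
L = 21/100 + 33/100 + 21/50 + 29/50 + 1 = 127/50 = 2.54 bits/symbol.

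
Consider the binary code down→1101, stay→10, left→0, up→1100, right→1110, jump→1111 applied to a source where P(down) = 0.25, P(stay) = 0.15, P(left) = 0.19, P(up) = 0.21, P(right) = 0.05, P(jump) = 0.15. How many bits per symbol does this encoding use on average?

3.13 bits/symbol

L̄ = Σ pᵢ·ℓᵢ = 0.25·4 + 0.15·2 + 0.19·1 + 0.21·4 + 0.05·4 + 0.15·4 = 3.13 bits/symbol.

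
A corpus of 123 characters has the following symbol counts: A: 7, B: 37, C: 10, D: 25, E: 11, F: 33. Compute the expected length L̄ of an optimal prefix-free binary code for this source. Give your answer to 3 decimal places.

Probabilities are the counts divided by 123.
Repeatedly combine the two least-probable nodes; the expected code length is the sum of the merged weights.
merge 7/123 + 10/123 → 17/123
merge 11/123 + 17/123 → 28/123
merge 25/123 + 28/123 → 53/123
merge 11/41 + 37/123 → 70/123
merge 53/123 + 70/123 → 1
L = 17/123 + 28/123 + 53/123 + 70/123 + 1 = 97/41 ≈ 2.366 bits/symbol.

2.366 bits/symbol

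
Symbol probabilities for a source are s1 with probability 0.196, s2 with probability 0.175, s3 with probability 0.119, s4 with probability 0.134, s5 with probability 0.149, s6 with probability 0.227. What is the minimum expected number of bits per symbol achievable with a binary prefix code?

Repeatedly combine the two least-probable nodes; the expected code length is the sum of the merged weights.
merge 119/1000 + 67/500 → 253/1000
merge 149/1000 + 7/40 → 81/250
merge 49/250 + 227/1000 → 423/1000
merge 253/1000 + 81/250 → 577/1000
merge 423/1000 + 577/1000 → 1
L = 253/1000 + 81/250 + 423/1000 + 577/1000 + 1 = 2577/1000 = 2.577 bits/symbol.

2.577 bits/symbol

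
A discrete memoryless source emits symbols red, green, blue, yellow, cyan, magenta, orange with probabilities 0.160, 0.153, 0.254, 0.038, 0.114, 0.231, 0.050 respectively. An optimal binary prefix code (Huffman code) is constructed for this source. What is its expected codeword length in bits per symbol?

Repeatedly combine the two least-probable nodes; the expected code length is the sum of the merged weights.
merge 19/500 + 1/20 → 11/125
merge 11/125 + 57/500 → 101/500
merge 153/1000 + 4/25 → 313/1000
merge 101/500 + 231/1000 → 433/1000
merge 127/500 + 313/1000 → 567/1000
merge 433/1000 + 567/1000 → 1
L = 11/125 + 101/500 + 313/1000 + 433/1000 + 567/1000 + 1 = 2603/1000 = 2.603 bits/symbol.

2.603 bits/symbol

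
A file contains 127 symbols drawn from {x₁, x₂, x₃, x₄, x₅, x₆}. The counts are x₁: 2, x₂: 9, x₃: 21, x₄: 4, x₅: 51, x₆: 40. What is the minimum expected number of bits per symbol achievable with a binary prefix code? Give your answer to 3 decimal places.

2.047 bits/symbol

Probabilities are the counts divided by 127.
Repeatedly combine the two least-probable nodes; the expected code length is the sum of the merged weights.
merge 2/127 + 4/127 → 6/127
merge 6/127 + 9/127 → 15/127
merge 15/127 + 21/127 → 36/127
merge 36/127 + 40/127 → 76/127
merge 51/127 + 76/127 → 1
L = 6/127 + 15/127 + 36/127 + 76/127 + 1 = 260/127 ≈ 2.047 bits/symbol.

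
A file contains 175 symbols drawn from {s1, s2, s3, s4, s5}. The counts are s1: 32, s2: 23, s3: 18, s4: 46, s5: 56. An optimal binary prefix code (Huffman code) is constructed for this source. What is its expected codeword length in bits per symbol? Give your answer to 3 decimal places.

2.234 bits/symbol

Probabilities are the counts divided by 175.
Repeatedly combine the two least-probable nodes; the expected code length is the sum of the merged weights.
merge 18/175 + 23/175 → 41/175
merge 32/175 + 41/175 → 73/175
merge 46/175 + 8/25 → 102/175
merge 73/175 + 102/175 → 1
L = 41/175 + 73/175 + 102/175 + 1 = 391/175 ≈ 2.234 bits/symbol.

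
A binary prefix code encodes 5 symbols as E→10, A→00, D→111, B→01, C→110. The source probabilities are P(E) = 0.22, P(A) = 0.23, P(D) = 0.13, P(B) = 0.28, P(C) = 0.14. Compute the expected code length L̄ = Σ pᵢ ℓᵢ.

2.27 bits/symbol

L̄ = Σ pᵢ·ℓᵢ = 0.22·2 + 0.23·2 + 0.13·3 + 0.28·2 + 0.14·3 = 2.27 bits/symbol.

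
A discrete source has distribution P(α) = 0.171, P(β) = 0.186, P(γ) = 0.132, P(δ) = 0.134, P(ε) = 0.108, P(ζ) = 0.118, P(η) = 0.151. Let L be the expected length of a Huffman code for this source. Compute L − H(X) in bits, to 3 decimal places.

0.030 bits

Entropy H = −Σ p log₂ p ≈ 2.7837 bits.
Huffman merges: 27/250+59/500→113/500; 33/250+67/500→133/500; 151/1000+171/1000→161/500; 93/500+113/500→103/250; 133/500+161/500→147/250; 103/250+147/250→1. L = 1407/500 ≈ 2.8140.
L − H = 2.8140 − 2.7837 = 0.030 bits.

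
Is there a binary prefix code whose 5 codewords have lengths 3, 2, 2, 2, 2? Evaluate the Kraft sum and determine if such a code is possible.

With common denominator 2^3 = 8: Σ 2^(−ℓᵢ) = 1/8 + 2/8 + 2/8 + 2/8 + 2/8 = 9/8 = 1.125.
Kraft's inequality requires Σ ≤ 1; here Σ = 1.125 > 1, so no such prefix code exists.

1.125; no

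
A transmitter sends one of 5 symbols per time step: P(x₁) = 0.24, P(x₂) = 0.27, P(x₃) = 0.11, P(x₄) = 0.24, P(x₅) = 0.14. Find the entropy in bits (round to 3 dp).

H = −Σ pᵢ log₂ pᵢ.
−0.24·log₂(0.24) = 0.4941
−0.27·log₂(0.27) = 0.5100
−0.11·log₂(0.11) = 0.3503
−0.24·log₂(0.24) = 0.4941
−0.14·log₂(0.14) = 0.3971
Sum ≈ 2.2457 → 2.246 bits.

2.246 bits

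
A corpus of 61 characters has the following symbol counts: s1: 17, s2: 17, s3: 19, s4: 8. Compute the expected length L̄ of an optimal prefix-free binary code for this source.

2 bits/symbol

Probabilities are the counts divided by 61.
Repeatedly combine the two least-probable nodes; the expected code length is the sum of the merged weights.
merge 8/61 + 17/61 → 25/61
merge 17/61 + 19/61 → 36/61
merge 25/61 + 36/61 → 1
L = 25/61 + 36/61 + 1 = 2 bits/symbol.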